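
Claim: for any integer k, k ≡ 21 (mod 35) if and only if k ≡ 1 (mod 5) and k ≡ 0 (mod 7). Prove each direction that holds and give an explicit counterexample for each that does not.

[⇒] Suppose k ≡ 21 (mod 35); write k = 35j + 21. Since 5 ∣ 35, reducing mod 5 gives k ≡ 21 ≡ 1 (mod 5); since 7 ∣ 35, reducing mod 7 gives k ≡ 21 ≡ 0 (mod 7).

[⇐] Conversely, if k ≡ 1 (mod 5) and k ≡ 0 (mod 7), then by the Chinese remainder theorem k ≡ 21 (mod 35). This is exactly k ≡ 21 (mod 35).

Both implications hold.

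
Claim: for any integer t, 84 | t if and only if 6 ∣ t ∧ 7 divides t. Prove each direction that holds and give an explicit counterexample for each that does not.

Only the forward implication holds.

(→) If 84 ∣ t, write t = 84q. Since 84 = 14·6, t = 6·(14q), so 6 ∣ t; and since 84 = 12·7, t = 7·(12q), so 7 ∣ t.

(←) This fails: take t = 42. Both 6 ∣ 42 and 7 ∣ 42, yet 42 is not a multiple of 84 (since 42 = 0·84 + 42), so 84 ∤ 42.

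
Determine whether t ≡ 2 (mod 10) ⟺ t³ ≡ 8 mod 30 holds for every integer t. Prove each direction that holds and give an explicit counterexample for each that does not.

(⇐) The residues r modulo 30 with r³ ≡ 8 (mod 30) are exactly {2}, and each is ≡ 2 (mod 10).

(⇒) This fails: take t = 12. Then 12 ≡ 2 (mod 10), but 12³ = 1728 ≡ 18 (mod 30), not 8.

Only the reverse direction holds.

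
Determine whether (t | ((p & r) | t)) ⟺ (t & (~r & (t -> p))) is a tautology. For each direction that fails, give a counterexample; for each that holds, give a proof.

(⇒) fails; (⇐) holds.

(→) This fails. Under r = T, p = T, t = F, the left side is true but the right side is false.

(←) Assume the antecedent. If r is true, the antecedent cannot hold. If r is false, the antecedent forces (r = F, p = T, t = T), and t | ((p & r) | t) holds there. Either way t | ((p & r) | t) holds.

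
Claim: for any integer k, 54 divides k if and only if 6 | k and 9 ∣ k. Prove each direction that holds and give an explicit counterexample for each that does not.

(⇒) holds; (⇐) fails.

(→) If 54 ∣ k, write k = 54q. Since 54 = 9·6, k = 6·(9q), so 6 ∣ k; and since 54 = 6·9, k = 9·(6q), so 9 ∣ k.

(←) This fails: take k = 18. Both 6 ∣ 18 and 9 ∣ 18, yet 18 is not a multiple of 54 (since 18 = 0·54 + 18), so 54 ∤ 18.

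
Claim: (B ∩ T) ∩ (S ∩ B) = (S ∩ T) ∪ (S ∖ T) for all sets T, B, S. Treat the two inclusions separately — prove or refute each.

The sets are not equal: only the forward inclusion holds.

(⟸) This inclusion fails. Take T = ∅, B = ∅, S = {1}; then 1 ∈ (S ∩ T) ∪ (S ∖ T) but 1 ∉ (B ∩ T) ∩ (S ∩ B).

(⟹) Let x ∈ (B ∩ T) ∩ (S ∩ B). Then x ∈ T ∩ B ∩ S, from which x ∈ (S ∩ T) ∪ (S ∖ T).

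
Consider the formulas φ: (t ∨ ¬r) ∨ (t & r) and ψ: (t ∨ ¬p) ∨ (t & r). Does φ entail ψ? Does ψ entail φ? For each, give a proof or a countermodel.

(⟹) This fails. Under r = F, p = T, t = F, the left side is true but the right side is false.

(⟸) This fails. Under r = T, p = F, t = F, the left side is false but the right side is true.

(⇒) fails and (⇐) fails.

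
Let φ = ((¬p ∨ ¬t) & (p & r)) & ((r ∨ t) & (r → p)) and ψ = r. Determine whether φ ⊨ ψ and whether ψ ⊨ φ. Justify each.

Only the forward implication holds.

[⇐] This fails. Under p = F, r = T, t = F, the left side is false but the right side is true.

[⇒] Assume the antecedent. If p is true, the antecedent forces (p = T, r = T, t = F), and r holds there. If p is false, the antecedent cannot hold. Either way r holds.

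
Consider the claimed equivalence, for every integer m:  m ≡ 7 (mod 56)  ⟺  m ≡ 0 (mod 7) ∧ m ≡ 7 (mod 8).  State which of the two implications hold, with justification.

The biconditional holds.

[⇒] Suppose m ≡ 7 (mod 56); write m = 56j + 7. Since 7 ∣ 56, reducing mod 7 gives m ≡ 7 ≡ 0 (mod 7); since 8 ∣ 56, reducing mod 8 gives m ≡ 7 (mod 8).

[⇐] Conversely, if m ≡ 0 (mod 7) and m ≡ 7 (mod 8), then by the Chinese remainder theorem m ≡ 7 (mod 56). This is exactly m ≡ 7 (mod 56).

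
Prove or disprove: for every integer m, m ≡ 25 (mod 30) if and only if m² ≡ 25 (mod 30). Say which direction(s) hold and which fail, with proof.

(⇒) holds; (⇐) fails.

(⇐) This fails: take m = 5. Then 5² = 25 ≡ 25 (mod 30), yet 5 ≡ 5 (mod 30), not 25.

(⇒) Suppose m ≡ 25 (mod 30). Write m = 30j + 25. Then (30j + 25)² = 900j² + 1500j + 625 = 30(30j² + 50j + 20) + 25, so m² ≡ 25 (mod 30).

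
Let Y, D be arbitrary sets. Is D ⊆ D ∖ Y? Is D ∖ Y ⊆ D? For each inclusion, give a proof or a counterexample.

Only the reverse inclusion holds.

(⊆) This inclusion fails. Take Y = {1}, D = {1}; then 1 ∈ D but 1 ∉ D ∖ Y.

(⊇) Let x ∈ D ∖ Y. Then x ∈ D and x ∉ Y, from which x ∈ D.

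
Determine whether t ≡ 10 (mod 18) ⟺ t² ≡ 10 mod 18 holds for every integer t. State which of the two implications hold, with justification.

(⇒) holds; (⇐) fails.

(⟹) Suppose t ≡ 10 (mod 18). Write t = 18j + 10. Then (18j + 10)² = 324j² + 360j + 100 = 18(18j² + 20j + 5) + 10, so t² ≡ 10 (mod 18).

(⟸) This fails: take t = 8. Then 8² = 64 ≡ 10 (mod 18), yet 8 ≡ 8 (mod 18), not 10.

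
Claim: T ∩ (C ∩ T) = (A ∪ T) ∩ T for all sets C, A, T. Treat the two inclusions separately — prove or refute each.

(⟹) Let x ∈ T ∩ (C ∩ T). Then either x ∈ C ∩ T and x ∉ A; or x ∈ C ∩ A ∩ T. In each case x ∈ (A ∪ T) ∩ T, so T ∩ (C ∩ T) ⊆ (A ∪ T) ∩ T.

(⟸) This inclusion fails. Take C = ∅, A = ∅, T = {1}; then 1 ∈ (A ∪ T) ∩ T but 1 ∉ T ∩ (C ∩ T).

Only the forward inclusion holds.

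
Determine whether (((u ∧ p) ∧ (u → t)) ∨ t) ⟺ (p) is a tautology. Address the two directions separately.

(→) This fails. Under p = F, t = T, u = F, the left side is true but the right side is false.

(←) This fails. Under p = T, t = F, u = F, the left side is false but the right side is true.

Both directions fail.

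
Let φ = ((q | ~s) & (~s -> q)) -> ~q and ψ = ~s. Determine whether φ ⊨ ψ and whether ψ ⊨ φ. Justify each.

Both directions fail.

(⇒) This fails. Under s = T, q = F, the left side is true but the right side is false.

(⇐) This fails. Under s = F, q = T, the left side is false but the right side is true.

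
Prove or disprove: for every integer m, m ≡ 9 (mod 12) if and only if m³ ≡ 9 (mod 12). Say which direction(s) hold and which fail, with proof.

Both directions hold.

(⟹) Suppose m ≡ 9 (mod 12). Write m = 12j + 9. Then (12j + 9)³ = 1728j³ + 3888j² + 2916j + 729 = 12(144j³ + 324j² + 243j + 60) + 9, so m³ ≡ 9 (mod 12).

(⟸) For the converse, argue contrapositively. If m ≢ 9 (mod 12), then m is congruent to one of 0, 1, 2, 3, 4, 5, 6, 7, 8, 10, 11 modulo 12, and these give m³ ≡ 0, 1, 8, 3, 4, 5, 0, 7, 8, 4, 11 respectively — never 9.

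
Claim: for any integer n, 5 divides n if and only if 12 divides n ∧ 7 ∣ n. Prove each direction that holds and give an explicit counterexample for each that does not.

Forward direction. This fails: take n = 5. Certainly 5 ∣ 5, but 12 ∤ 5.

Converse. This fails: take n = 84. Both 12 ∣ 84 and 7 ∣ 84, yet 84 is not a multiple of 5 (since 84 = 16·5 + 4), so 5 ∤ 84.

Both directions fail.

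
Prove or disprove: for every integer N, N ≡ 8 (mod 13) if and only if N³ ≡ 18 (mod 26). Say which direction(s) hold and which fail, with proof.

Neither implication holds.

Forward direction. This fails: take N = 21. Then 21 ≡ 8 (mod 13), but 21³ = 9261 ≡ 5 (mod 26), not 18.

Converse. This fails: take N = 20. Then 20³ = 8000 ≡ 18 (mod 26), yet 20 ≡ 7 (mod 13), not 8.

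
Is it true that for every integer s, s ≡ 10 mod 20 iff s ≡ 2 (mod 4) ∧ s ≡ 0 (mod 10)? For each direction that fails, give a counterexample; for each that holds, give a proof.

Both implications hold.

[⇐] If s ≡ 2 (mod 4) and s ≡ 0 (mod 10), then by the Chinese remainder theorem s ≡ 10 (mod 20). This is exactly s ≡ 10 (mod 20).

[⇒] Suppose s ≡ 10 (mod 20); write s = 20j + 10. Since 4 ∣ 20, reducing mod 4 gives s ≡ 10 ≡ 2 (mod 4); since 10 ∣ 20, reducing mod 10 gives s ≡ 10 ≡ 0 (mod 10).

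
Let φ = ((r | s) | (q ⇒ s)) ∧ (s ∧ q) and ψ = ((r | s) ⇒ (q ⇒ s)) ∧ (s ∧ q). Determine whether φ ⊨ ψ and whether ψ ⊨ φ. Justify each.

(⇒) Assume the antecedent. If q is true, the antecedent forces (q = T, s = T, r = F) or (q = T, s = T, r = T), and ((r | s) ⇒ (q ⇒ s)) ∧ (s ∧ q) holds there. If q is false, the antecedent cannot hold. Either way ((r | s) ⇒ (q ⇒ s)) ∧ (s ∧ q) holds.

(⇐) Assume the antecedent. If q is true, the antecedent forces (q = T, s = T, r = F) or (q = T, s = T, r = T), and ((r | s) | (q ⇒ s)) ∧ (s ∧ q) holds there. If q is false, the antecedent cannot hold. Either way ((r | s) | (q ⇒ s)) ∧ (s ∧ q) holds.

Equivalent; both directions hold.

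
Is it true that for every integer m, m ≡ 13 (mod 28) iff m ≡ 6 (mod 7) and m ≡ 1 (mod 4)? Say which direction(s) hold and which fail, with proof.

Converse. If m ≡ 6 (mod 7) and m ≡ 1 (mod 4), then by the Chinese remainder theorem m ≡ 13 (mod 28). This is exactly m ≡ 13 (mod 28).

Forward direction. Suppose m ≡ 13 (mod 28); write m = 28j + 13. Since 7 ∣ 28, reducing mod 7 gives m ≡ 13 ≡ 6 (mod 7); since 4 ∣ 28, reducing mod 4 gives m ≡ 13 ≡ 1 (mod 4).

Both implications hold.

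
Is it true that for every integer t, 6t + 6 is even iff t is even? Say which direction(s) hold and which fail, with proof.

(⇒) This fails: take t = 3. Then 6t + 6 = 24, which is even, yet t = 3 is odd, not even.

(⇐) Suppose t is even. Since 6 is even, 6t is even for every t, so 6t + 6 has the same parity as 6, which is even. Hence 6t + 6 is even.

Only the reverse direction holds.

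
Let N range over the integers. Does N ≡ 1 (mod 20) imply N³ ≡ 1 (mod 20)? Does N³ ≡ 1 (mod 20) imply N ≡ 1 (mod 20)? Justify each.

(→) Suppose N ≡ 1 (mod 20). Write N = 20j + 1. Then (20j + 1)³ = 8000j³ + 1200j² + 60j + 1 = 20(400j³ + 60j² + 3j) + 1, so N³ ≡ 1 (mod 20).

(←) Conversely, suppose N³ ≡ 1 (mod 20). The only residue r in {0, …, 19} with r³ ≡ 1 (mod 20) is r = 1, so N ≡ 1 (mod 20).

Both directions hold.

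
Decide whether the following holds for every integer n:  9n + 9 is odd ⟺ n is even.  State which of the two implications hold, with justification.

Both directions hold; the statement is true.

(⟹) Suppose 9n + 9 is odd. Since 9 is odd, 9n and n have the same parity, so 9n + 9 ≡ n + 9 (mod 2). As 9 is odd, 9n + 9 is odd exactly when n is even. Thus n is even.

(⟸) Conversely, suppose n is even; write n = 2j. Then 9n + 9 = 9·(2j) + 9 = 2·9j + 9, which is odd.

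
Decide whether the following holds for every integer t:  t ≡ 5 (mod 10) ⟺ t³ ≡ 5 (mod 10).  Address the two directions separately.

Equivalent; both directions hold.

[⇒] Suppose t ≡ 5 (mod 10). Write t = 10j + 5. Then (10j + 5)³ = 1000j³ + 1500j² + 750j + 125 = 10(100j³ + 150j² + 75j + 12) + 5, so t³ ≡ 5 (mod 10).

[⇐] For the converse, argue contrapositively. If t ≢ 5 (mod 10), then t is congruent to one of 0, 1, 2, 3, 4, 6, 7, 8, 9 modulo 10, and these give t³ ≡ 0, 1, 8, 7, 4, 6, 3, 2, 9 respectively — never 5.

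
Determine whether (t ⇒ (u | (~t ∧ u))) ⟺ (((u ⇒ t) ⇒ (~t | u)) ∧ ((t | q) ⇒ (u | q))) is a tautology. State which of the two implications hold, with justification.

Both directions hold; the statement is true.

(⟹) Assume the antecedent. If t is true, the antecedent forces (t = T, u = T, q = F) or (t = T, u = T, q = T), and the consequent holds there. If t is false, the consequent reduces to true regardless of the other variables. Either way the consequent holds.

(⟸) Assume the antecedent. If t is true, the antecedent forces (t = T, u = T, q = F) or (t = T, u = T, q = T), and t ⇒ (u | (~t ∧ u)) holds there. If t is false, t ⇒ (u | (~t ∧ u)) reduces to true regardless of the other variables. Either way t ⇒ (u | (~t ∧ u)) holds.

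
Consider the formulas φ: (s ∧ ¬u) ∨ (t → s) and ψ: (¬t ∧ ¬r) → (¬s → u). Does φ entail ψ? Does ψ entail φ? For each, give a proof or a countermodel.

Neither implication holds.

Forward direction. This fails. Under t = F, s = F, r = F, u = F, the left side is true but the right side is false.

Converse. This fails. Under t = T, s = F, r = F, u = F, the left side is false but the right side is true.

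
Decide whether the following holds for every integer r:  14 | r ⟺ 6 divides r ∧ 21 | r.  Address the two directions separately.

The forward direction fails; the converse holds.

Converse. Suppose 6 ∣ r and 21 ∣ r. Any common multiple of 6 and 21 is a multiple of their lcm; here lcm(6, 21) = 6·21/gcd(6, 21) = 126/3 = 42, so 42 ∣ r. Since 14 ∣ 42, it follows that 14 ∣ r.

Forward direction. This fails: take r = 14. Certainly 14 ∣ 14, but 6 ∤ 14.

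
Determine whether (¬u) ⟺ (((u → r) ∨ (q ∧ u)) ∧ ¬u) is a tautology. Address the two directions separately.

[⇒] Assume the antecedent. If q is true, the antecedent forces (q = T, u = F, r = F) or (q = T, u = F, r = T), and ((u → r) ∨ (q ∧ u)) ∧ ¬u holds there. If q is false, the antecedent forces (q = F, u = F, r = F) or (q = F, u = F, r = T), and ((u → r) ∨ (q ∧ u)) ∧ ¬u holds there. Either way ((u → r) ∨ (q ∧ u)) ∧ ¬u holds.

[⇐] Assume the antecedent. If q is true, the antecedent forces (q = T, u = F, r = F) or (q = T, u = F, r = T), and ¬u holds there. If q is false, the antecedent forces (q = F, u = F, r = F) or (q = F, u = F, r = T), and ¬u holds there. Either way ¬u holds.

Both directions hold; the statement is true.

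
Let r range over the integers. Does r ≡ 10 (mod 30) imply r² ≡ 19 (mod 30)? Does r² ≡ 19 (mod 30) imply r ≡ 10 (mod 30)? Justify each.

(⇒) fails and (⇐) fails.

(→) This fails: take r = 10. Then 10 ≡ 10 (mod 30), but 10² = 100 ≡ 10 (mod 30), not 19.

(←) This fails: take r = 7. Then 7² = 49 ≡ 19 (mod 30), yet 7 ≡ 7 (mod 30), not 10.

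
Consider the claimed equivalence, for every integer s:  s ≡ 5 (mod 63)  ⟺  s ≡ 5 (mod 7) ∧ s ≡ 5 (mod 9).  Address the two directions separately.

Equivalent; both directions hold.

Forward direction. Suppose s ≡ 5 (mod 63); write s = 63j + 5. Since 7 ∣ 63, reducing mod 7 gives s ≡ 5 (mod 7); since 9 ∣ 63, reducing mod 9 gives s ≡ 5 (mod 9).

Converse. If s ≡ 5 (mod 7) and s ≡ 5 (mod 9), then by the Chinese remainder theorem s ≡ 5 (mod 63). This is exactly s ≡ 5 (mod 63).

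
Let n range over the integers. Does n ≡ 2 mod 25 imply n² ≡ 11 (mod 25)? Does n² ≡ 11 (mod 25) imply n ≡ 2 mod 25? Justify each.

(⇒) fails and (⇐) fails.

(→) This fails: take n = 2. Then 2 ≡ 2 (mod 25), but 2² = 4 ≡ 4 (mod 25), not 11.

(←) This fails: take n = 6. Then 6² = 36 ≡ 11 (mod 25), yet 6 ≡ 6 (mod 25), not 2.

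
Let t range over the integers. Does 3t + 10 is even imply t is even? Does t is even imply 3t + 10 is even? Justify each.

Converse. Suppose t is even; write t = 2j. Then 3t + 10 = 3·(2j) + 10 = 2·3j + 10, which is even.

Forward direction. Suppose 3t + 10 is even. Since 3 is odd, 3t and t have the same parity, so 3t + 10 ≡ t + 10 (mod 2). As 10 is even, 3t + 10 is even exactly when t is even. Thus t is even.

Both directions hold; the statement is true.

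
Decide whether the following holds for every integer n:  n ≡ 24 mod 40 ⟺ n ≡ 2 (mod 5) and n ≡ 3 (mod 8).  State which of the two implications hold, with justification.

(⇒) This fails: n = 24 gives 24 ≡ 24 (mod 40) but 24 ≡ 4 (mod 5), so the conjunction on the right does not hold.

(⇐) This fails: n = 27 satisfies both congruences on the right (27 ≡ 2 mod 5 and 27 ≡ 3 mod 8) yet 27 ≡ 27 (mod 40), not 24.

(⇒) fails and (⇐) fails.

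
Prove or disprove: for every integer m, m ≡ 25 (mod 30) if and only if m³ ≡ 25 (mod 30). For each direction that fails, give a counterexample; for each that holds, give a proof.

Both implications hold.

[⇒] Suppose m ≡ 25 (mod 30). Write m = 30j + 25. Then (30j + 25)³ = 27000j³ + 67500j² + 56250j + 15625 = 30(900j³ + 2250j² + 1875j + 520) + 25, so m³ ≡ 25 (mod 30).

[⇐] Conversely, suppose m³ ≡ 25 (mod 30). The only residue r in {0, …, 29} with r³ ≡ 25 (mod 30) is r = 25, so m ≡ 25 (mod 30).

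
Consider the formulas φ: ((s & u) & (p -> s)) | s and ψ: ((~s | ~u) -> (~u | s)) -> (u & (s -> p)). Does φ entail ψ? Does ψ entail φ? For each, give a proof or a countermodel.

(→) This fails. Under u = F, p = F, s = T, the left side is true but the right side is false.

(←) This fails. Under u = T, p = F, s = F, the left side is false but the right side is true.

(⇒) fails and (⇐) fails.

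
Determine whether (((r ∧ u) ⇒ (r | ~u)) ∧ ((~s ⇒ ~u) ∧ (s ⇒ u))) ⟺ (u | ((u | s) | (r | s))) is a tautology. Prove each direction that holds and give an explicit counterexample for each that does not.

Both directions fail.

Forward direction. This fails. Under u = F, s = F, r = F, the left side is true but the right side is false.

Converse. This fails. Under u = T, s = F, r = F, the left side is false but the right side is true.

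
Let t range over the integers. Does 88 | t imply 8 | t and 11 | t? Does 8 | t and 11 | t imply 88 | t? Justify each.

(⟹) If 88 ∣ t, write t = 88q. Since 88 = 11·8, t = 8·(11q), so 8 ∣ t; and since 88 = 8·11, t = 11·(8q), so 11 ∣ t.

(⟸) Suppose 8 ∣ t and 11 ∣ t. Any common multiple of 8 and 11 is a multiple of their lcm; here gcd(8, 11) = 1, so lcm(8, 11) = 8·11 = 88, so 88 ∣ t.

Both directions hold.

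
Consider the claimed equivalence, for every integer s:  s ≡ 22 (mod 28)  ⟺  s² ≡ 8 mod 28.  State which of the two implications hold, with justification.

(→) Suppose s ≡ 22 (mod 28). Write s = 28j + 22. Then (28j + 22)² = 784j² + 1232j + 484 = 28(28j² + 44j + 17) + 8, so s² ≡ 8 (mod 28).

(←) This fails: take s = 6. Then 6² = 36 ≡ 8 (mod 28), yet 6 ≡ 6 (mod 28), not 22.

Only the forward implication holds.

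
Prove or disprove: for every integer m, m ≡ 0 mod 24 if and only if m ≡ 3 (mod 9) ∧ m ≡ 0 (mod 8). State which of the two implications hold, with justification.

(⇒) This fails: m = 0 gives 0 ≡ 0 (mod 24) but 0 ≡ 0 (mod 9), so the conjunction on the right does not hold.

(⇐) Conversely, if m ≡ 3 (mod 9) and m ≡ 0 (mod 8), then by the Chinese remainder theorem m ≡ 48 (mod 72). Since 48 ≡ 0 (mod 24) and 24 ∣ 72, we get m ≡ 0 (mod 24).

Only the reverse direction holds.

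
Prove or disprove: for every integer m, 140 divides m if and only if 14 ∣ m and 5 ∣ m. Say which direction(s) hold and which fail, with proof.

Only the forward implication holds.

(⇒) If 140 ∣ m, write m = 140q. Since 140 = 10·14, m = 14·(10q), so 14 ∣ m; and since 140 = 28·5, m = 5·(28q), so 5 ∣ m.

(⇐) This fails: take m = 70. Both 14 ∣ 70 and 5 ∣ 70, yet 70 is not a multiple of 140 (since 70 = 0·140 + 70), so 140 ∤ 70.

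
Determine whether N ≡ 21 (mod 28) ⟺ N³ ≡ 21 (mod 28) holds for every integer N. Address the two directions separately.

Both directions hold.

Converse. Suppose N³ ≡ 21 (mod 28). The only residue r in {0, …, 27} with r³ ≡ 21 (mod 28) is r = 21, so N ≡ 21 (mod 28).

Forward direction. Suppose N ≡ 21 (mod 28). Write N = 28j + 21. Then (28j + 21)³ = 21952j³ + 49392j² + 37044j + 9261 = 28(784j³ + 1764j² + 1323j + 330) + 21, so N³ ≡ 21 (mod 28).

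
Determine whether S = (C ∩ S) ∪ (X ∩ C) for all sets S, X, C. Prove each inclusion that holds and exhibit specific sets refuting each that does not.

Both inclusions fail.

(⟹) This inclusion fails. Take S = {1}, X = ∅, C = ∅; then 1 ∈ S but 1 ∉ (C ∩ S) ∪ (X ∩ C).

(⟸) This inclusion fails. Take S = ∅, X = {1}, C = {1}; then 1 ∈ (C ∩ S) ∪ (X ∩ C) but 1 ∉ S.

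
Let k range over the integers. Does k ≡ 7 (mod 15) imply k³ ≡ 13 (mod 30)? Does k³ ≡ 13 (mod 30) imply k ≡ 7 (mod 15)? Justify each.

(⟹) This fails: take k = 22. Then 22 ≡ 7 (mod 15), but 22³ = 10648 ≡ 28 (mod 30), not 13.

(⟸) Conversely, the residues r modulo 30 with r³ ≡ 13 (mod 30) are exactly {7}, and each is ≡ 7 (mod 15).

Only the converse holds.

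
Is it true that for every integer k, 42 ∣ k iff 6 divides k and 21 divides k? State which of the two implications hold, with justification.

(⟹) If 42 ∣ k, write k = 42q. Since 42 = 7·6, k = 6·(7q), so 6 ∣ k; and since 42 = 2·21, k = 21·(2q), so 21 ∣ k.

(⟸) Suppose 6 ∣ k and 21 ∣ k. Any common multiple of 6 and 21 is a multiple of their lcm; here lcm(6, 21) = 6·21/gcd(6, 21) = 126/3 = 42, so 42 ∣ k.

Both directions hold.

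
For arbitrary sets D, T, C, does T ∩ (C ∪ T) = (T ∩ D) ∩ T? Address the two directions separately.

Only the reverse inclusion holds.

(⊆) This inclusion fails. Take D = ∅, T = {1}, C = ∅; then 1 ∈ T ∩ (C ∪ T) but 1 ∉ (T ∩ D) ∩ T.

(⊇) Let x ∈ (T ∩ D) ∩ T. Then either x ∈ D ∩ T and x ∉ C; or x ∈ D ∩ T ∩ C. In each case x ∈ T ∩ (C ∪ T), so (T ∩ D) ∩ T ⊆ T ∩ (C ∪ T).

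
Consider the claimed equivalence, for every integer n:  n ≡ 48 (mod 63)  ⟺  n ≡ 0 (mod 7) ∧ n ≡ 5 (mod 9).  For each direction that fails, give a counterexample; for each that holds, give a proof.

Forward direction. This fails: n = 48 gives 48 ≡ 48 (mod 63) but 48 ≡ 6 (mod 7), so the conjunction on the right does not hold.

Converse. This fails: n = 14 satisfies both congruences on the right (14 ≡ 0 mod 7 and 14 ≡ 5 mod 9) yet 14 ≡ 14 (mod 63), not 48.

Neither direction holds.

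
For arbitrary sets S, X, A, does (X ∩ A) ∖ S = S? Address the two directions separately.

Neither inclusion holds.

(⟹) This inclusion fails. Take S = ∅, X = {1}, A = {1}; then 1 ∈ (X ∩ A) ∖ S but 1 ∉ S.

(⟸) This inclusion fails. Take S = {1}, X = ∅, A = ∅; then 1 ∈ S but 1 ∉ (X ∩ A) ∖ S.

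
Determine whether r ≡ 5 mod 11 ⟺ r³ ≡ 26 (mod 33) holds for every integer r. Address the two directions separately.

Not equivalent: only (⇐) holds.

(⟹) This fails: take r = 16. Then 16 ≡ 5 (mod 11), but 16³ = 4096 ≡ 4 (mod 33), not 26.

(⟸) Conversely, the residues r modulo 33 with r³ ≡ 26 (mod 33) are exactly {5}, and each is ≡ 5 (mod 11).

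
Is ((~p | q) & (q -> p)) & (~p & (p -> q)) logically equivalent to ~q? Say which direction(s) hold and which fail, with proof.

(⟹) Assume the antecedent. If p is true, the antecedent cannot hold. If p is false, the antecedent forces (p = F, q = F), and ~q holds there. Either way ~q holds.

(⟸) This fails. Under p = T, q = F, the left side is false but the right side is true.

(⇒) holds; (⇐) fails.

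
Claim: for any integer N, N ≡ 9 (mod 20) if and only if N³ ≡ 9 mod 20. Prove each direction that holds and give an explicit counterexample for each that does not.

Both directions hold.

Forward direction. Suppose N ≡ 9 (mod 20). Write N = 20j + 9. Then (20j + 9)³ = 8000j³ + 10800j² + 4860j + 729 = 20(400j³ + 540j² + 243j + 36) + 9, so N³ ≡ 9 (mod 20).

Converse. Suppose N³ ≡ 9 (mod 20). The only residue r in {0, …, 19} with r³ ≡ 9 (mod 20) is r = 9, so N ≡ 9 (mod 20).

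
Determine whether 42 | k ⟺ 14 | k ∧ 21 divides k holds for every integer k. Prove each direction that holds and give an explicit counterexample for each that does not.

(⇒) If 42 ∣ k, write k = 42q. Since 42 = 3·14, k = 14·(3q), so 14 ∣ k; and since 42 = 2·21, k = 21·(2q), so 21 ∣ k.

(⇐) Suppose 14 ∣ k and 21 ∣ k. Any common multiple of 14 and 21 is a multiple of their lcm; here lcm(14, 21) = 14·21/gcd(14, 21) = 294/7 = 42, so 42 ∣ k.

Both directions hold.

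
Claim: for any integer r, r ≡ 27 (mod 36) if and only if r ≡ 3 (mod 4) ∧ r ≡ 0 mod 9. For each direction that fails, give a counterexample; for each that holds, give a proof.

Both directions hold; the statement is true.

(⟹) Suppose r ≡ 27 (mod 36); write r = 36j + 27. Since 4 ∣ 36, reducing mod 4 gives r ≡ 27 ≡ 3 (mod 4); since 9 ∣ 36, reducing mod 9 gives r ≡ 27 ≡ 0 (mod 9).

(⟸) Conversely, if r ≡ 3 (mod 4) and r ≡ 0 (mod 9), then by the Chinese remainder theorem r ≡ 27 (mod 36). This is exactly r ≡ 27 (mod 36).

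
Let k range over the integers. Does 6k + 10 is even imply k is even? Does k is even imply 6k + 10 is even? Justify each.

(→) This fails: take k = 5. Then 6k + 10 = 40, which is even, yet k = 5 is odd, not even.

(←) Suppose k is even. Since 6 is even, 6k is even for every k, so 6k + 10 has the same parity as 10, which is even. Hence 6k + 10 is even.

Only the converse holds.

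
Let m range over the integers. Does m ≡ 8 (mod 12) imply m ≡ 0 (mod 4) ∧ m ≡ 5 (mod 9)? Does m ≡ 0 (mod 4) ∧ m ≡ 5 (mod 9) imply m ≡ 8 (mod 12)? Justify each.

(⇒) fails; (⇐) holds.

Forward direction. This fails: m = 8 gives 8 ≡ 8 (mod 12) but 8 ≡ 8 (mod 9), so the conjunction on the right does not hold.

Converse. If m ≡ 0 (mod 4) and m ≡ 5 (mod 9), then by the Chinese remainder theorem m ≡ 32 (mod 36). Since 32 ≡ 8 (mod 12) and 12 ∣ 36, we get m ≡ 8 (mod 12).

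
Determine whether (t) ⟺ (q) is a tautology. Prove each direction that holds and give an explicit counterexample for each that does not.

Neither implication holds.

(→) This fails. Under q = F, t = T, the left side is true but the right side is false.

(←) This fails. Under q = T, t = F, the left side is false but the right side is true.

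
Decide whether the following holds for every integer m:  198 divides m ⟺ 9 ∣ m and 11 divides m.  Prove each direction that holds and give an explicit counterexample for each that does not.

(←) This fails: take m = 99. Both 9 ∣ 99 and 11 ∣ 99, yet 99 is not a multiple of 198 (since 99 = 0·198 + 99), so 198 ∤ 99.

(→) If 198 ∣ m, write m = 198q. Since 198 = 22·9, m = 9·(22q), so 9 ∣ m; and since 198 = 18·11, m = 11·(18q), so 11 ∣ m.

(⇒) holds; (⇐) fails.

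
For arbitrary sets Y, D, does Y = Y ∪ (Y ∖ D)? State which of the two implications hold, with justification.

Both inclusions hold.

Forward inclusion. Let x ∈ Y. Then either x ∈ Y and x ∉ D; or x ∈ Y ∩ D. In each case x ∈ Y ∪ (Y ∖ D), so Y ⊆ Y ∪ (Y ∖ D).

Reverse inclusion. Let x ∈ Y ∪ (Y ∖ D). Then either x ∈ Y and x ∉ D; or x ∈ Y ∩ D. In each case x ∈ Y, so Y ∪ (Y ∖ D) ⊆ Y.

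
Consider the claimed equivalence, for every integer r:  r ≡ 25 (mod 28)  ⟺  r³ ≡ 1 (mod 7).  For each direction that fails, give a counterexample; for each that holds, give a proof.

[⇒] Suppose r ≡ 25 (mod 28). Then r³ ≡ 25³ = 15625 (mod 28), and since 7 ∣ 28, also r³ ≡ 1 (mod 7).

[⇐] This fails: take r = 1. Then 1³ = 1 ≡ 1 (mod 7), yet 1 ≡ 1 (mod 28), not 25.

Only the forward direction holds.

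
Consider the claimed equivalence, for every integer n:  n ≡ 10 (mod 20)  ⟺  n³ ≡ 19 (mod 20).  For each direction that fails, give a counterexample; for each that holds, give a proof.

Neither direction holds.

[⇒] This fails: take n = 10. Then 10 ≡ 10 (mod 20), but 10³ = 1000 ≡ 0 (mod 20), not 19.

[⇐] This fails: take n = 19. Then 19³ = 6859 ≡ 19 (mod 20), yet 19 ≡ 19 (mod 20), not 10.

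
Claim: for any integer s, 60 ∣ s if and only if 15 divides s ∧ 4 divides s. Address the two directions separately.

(⇒) If 60 ∣ s, write s = 60q. Since 60 = 4·15, s = 15·(4q), so 15 ∣ s; and since 60 = 15·4, s = 4·(15q), so 4 ∣ s.

(⇐) Suppose 15 ∣ s and 4 ∣ s. Any common multiple of 15 and 4 is a multiple of their lcm; here gcd(15, 4) = 1, so lcm(15, 4) = 15·4 = 60, so 60 ∣ s.

The biconditional holds.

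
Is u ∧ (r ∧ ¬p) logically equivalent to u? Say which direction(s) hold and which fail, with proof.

(⟹) Assume the antecedent. If p is true, the antecedent cannot hold. If p is false, the antecedent forces (p = F, r = T, u = T), and u holds there. Either way u holds.

(⟸) This fails. Under p = F, r = F, u = T, the left side is false but the right side is true.

(⇒) holds; (⇐) fails.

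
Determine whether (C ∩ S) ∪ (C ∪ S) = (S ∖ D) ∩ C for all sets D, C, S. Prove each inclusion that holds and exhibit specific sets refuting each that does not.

Reverse inclusion. Let x ∈ (S ∖ D) ∩ C. Then x ∈ C ∩ S and x ∉ D, from which x ∈ (C ∩ S) ∪ (C ∪ S).

Forward inclusion. This inclusion fails. Take D = ∅, C = {1}, S = ∅; then 1 ∈ (C ∩ S) ∪ (C ∪ S) but 1 ∉ (S ∖ D) ∩ C.

(⊆) fails; (⊇) holds.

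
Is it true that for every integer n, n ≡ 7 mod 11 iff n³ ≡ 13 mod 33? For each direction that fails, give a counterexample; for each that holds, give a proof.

The forward direction fails; the converse holds.

(⇒) This fails: take n = 18. Then 18 ≡ 7 (mod 11), but 18³ = 5832 ≡ 24 (mod 33), not 13.

(⇐) Conversely, the residues r modulo 33 with r³ ≡ 13 (mod 33) are exactly {7}, and each is ≡ 7 (mod 11).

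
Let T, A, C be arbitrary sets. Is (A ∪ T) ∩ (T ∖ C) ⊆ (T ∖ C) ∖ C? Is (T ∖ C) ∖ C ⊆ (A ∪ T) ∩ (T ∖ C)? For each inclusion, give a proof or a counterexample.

(⟹) Let x ∈ (A ∪ T) ∩ (T ∖ C). Then either x ∈ T and x ∉ A, C; or x ∈ T ∩ A and x ∉ C. In each case x ∈ (T ∖ C) ∖ C, so (A ∪ T) ∩ (T ∖ C) ⊆ (T ∖ C) ∖ C.

(⟸) Let x ∈ (T ∖ C) ∖ C. Then either x ∈ T and x ∉ A, C; or x ∈ T ∩ A and x ∉ C. In each case x ∈ (A ∪ T) ∩ (T ∖ C), so (T ∖ C) ∖ C ⊆ (A ∪ T) ∩ (T ∖ C).

The two sets are equal.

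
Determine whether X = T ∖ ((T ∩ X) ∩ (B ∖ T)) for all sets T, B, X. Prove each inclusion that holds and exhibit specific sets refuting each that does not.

(⊆) fails and (⊇) fails.

(⊆) This inclusion fails. Take T = ∅, B = ∅, X = {1}; then 1 ∈ X but 1 ∉ T ∖ ((T ∩ X) ∩ (B ∖ T)).

(⊇) This inclusion fails. Take T = {1}, B = ∅, X = ∅; then 1 ∈ T ∖ ((T ∩ X) ∩ (B ∖ T)) but 1 ∉ X.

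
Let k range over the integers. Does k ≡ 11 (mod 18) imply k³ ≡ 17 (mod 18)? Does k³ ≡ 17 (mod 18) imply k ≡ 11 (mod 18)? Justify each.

(→) Suppose k ≡ 11 (mod 18). Write k = 18j + 11. Then (18j + 11)³ = 5832j³ + 10692j² + 6534j + 1331 = 18(324j³ + 594j² + 363j + 73) + 17, so k³ ≡ 17 (mod 18).

(←) This fails: take k = 5. Then 5³ = 125 ≡ 17 (mod 18), yet 5 ≡ 5 (mod 18), not 11.

The forward direction holds; the converse fails.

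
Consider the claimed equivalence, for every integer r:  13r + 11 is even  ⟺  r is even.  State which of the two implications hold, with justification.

(⟹) This fails: r = 1 gives 13r + 11 = 24, which is even, but 1 is odd, not even.

(⟸) This also fails: r = 0 is even, but 13r + 11 = 11 is odd, not even.

(⇒) fails and (⇐) fails.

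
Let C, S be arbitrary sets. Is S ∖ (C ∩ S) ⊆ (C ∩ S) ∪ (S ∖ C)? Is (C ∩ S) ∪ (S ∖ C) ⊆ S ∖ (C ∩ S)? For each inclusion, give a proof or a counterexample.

Only the forward inclusion holds.

(⊇) This inclusion fails. Take C = {1}, S = {1}; then 1 ∈ (C ∩ S) ∪ (S ∖ C) but 1 ∉ S ∖ (C ∩ S).

(⊆) Let x ∈ S ∖ (C ∩ S). Then x ∈ S and x ∉ C, from which x ∈ (C ∩ S) ∪ (S ∖ C).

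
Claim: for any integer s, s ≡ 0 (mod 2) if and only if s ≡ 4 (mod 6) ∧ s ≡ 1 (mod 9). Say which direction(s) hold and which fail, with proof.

Forward direction. This fails: s = 0 gives 0 ≡ 0 (mod 2) but 0 ≡ 0 (mod 6), so the conjunction on the right does not hold.

Converse. If s ≡ 4 (mod 6) and s ≡ 1 (mod 9), then by the Chinese remainder theorem s ≡ 10 (mod 18). Since 10 ≡ 0 (mod 2) and 2 ∣ 18, we get s ≡ 0 (mod 2).

(⇒) fails; (⇐) holds.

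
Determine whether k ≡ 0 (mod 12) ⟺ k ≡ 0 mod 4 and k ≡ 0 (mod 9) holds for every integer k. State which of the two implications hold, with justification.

Only the reverse direction holds.

Converse. If k ≡ 0 (mod 4) and k ≡ 0 (mod 9), then by the Chinese remainder theorem k ≡ 0 (mod 36). Since 0 ≡ 0 (mod 12) and 12 ∣ 36, we get k ≡ 0 (mod 12).

Forward direction. This fails: k = 24 gives 24 ≡ 0 (mod 12) but 24 ≡ 6 (mod 9), so the conjunction on the right does not hold.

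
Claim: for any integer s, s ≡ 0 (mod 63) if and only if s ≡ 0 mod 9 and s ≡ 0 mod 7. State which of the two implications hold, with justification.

(←) If s ≡ 0 (mod 9) and s ≡ 0 (mod 7), then by the Chinese remainder theorem s ≡ 0 (mod 63). This is exactly s ≡ 0 (mod 63).

(→) Suppose s ≡ 0 (mod 63); write s = 63j + 0. Since 9 ∣ 63, reducing mod 9 gives s ≡ 0 (mod 9); since 7 ∣ 63, reducing mod 7 gives s ≡ 0 (mod 7).

Both implications hold.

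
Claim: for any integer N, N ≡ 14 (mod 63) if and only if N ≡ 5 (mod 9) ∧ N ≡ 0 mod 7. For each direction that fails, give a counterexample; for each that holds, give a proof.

Both implications hold.

(⇐) If N ≡ 5 (mod 9) and N ≡ 0 (mod 7), then by the Chinese remainder theorem N ≡ 14 (mod 63). This is exactly N ≡ 14 (mod 63).

(⇒) Suppose N ≡ 14 (mod 63); write N = 63j + 14. Since 9 ∣ 63, reducing mod 9 gives N ≡ 14 ≡ 5 (mod 9); since 7 ∣ 63, reducing mod 7 gives N ≡ 14 ≡ 0 (mod 7).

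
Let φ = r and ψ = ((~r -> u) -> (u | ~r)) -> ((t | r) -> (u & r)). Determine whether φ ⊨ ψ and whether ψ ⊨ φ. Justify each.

(⇒) holds; (⇐) fails.

[⇐] This fails. Under r = F, t = F, u = F, the left side is false but the right side is true.

[⇒] Assume the antecedent. If r is true, the consequent reduces to true regardless of the other variables. If r is false, the antecedent cannot hold. Either way the consequent holds.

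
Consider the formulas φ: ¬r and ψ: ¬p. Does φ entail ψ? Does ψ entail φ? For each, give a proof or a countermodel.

Neither direction holds.

(⇒) This fails. Under p = T, r = F, the left side is true but the right side is false.

(⇐) This fails. Under p = F, r = T, the left side is false but the right side is true.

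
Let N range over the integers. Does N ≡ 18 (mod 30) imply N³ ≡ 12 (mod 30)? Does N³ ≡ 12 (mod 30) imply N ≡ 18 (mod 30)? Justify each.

The biconditional holds.

[⇒] Suppose N ≡ 18 (mod 30). Write N = 30j + 18. Then (30j + 18)³ = 27000j³ + 48600j² + 29160j + 5832 = 30(900j³ + 1620j² + 972j + 194) + 12, so N³ ≡ 12 (mod 30).

[⇐] Conversely, suppose N³ ≡ 12 (mod 30). The only residue r in {0, …, 29} with r³ ≡ 12 (mod 30) is r = 18, so N ≡ 18 (mod 30).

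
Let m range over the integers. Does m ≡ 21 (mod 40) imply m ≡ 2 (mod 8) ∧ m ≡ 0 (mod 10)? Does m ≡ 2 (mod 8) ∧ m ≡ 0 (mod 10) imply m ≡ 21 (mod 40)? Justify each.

(⟹) This fails: m = 21 gives 21 ≡ 21 (mod 40) but 21 ≡ 5 (mod 8), so the conjunction on the right does not hold.

(⟸) This fails: m = 10 satisfies both congruences on the right (10 ≡ 2 mod 8 and 10 ≡ 0 mod 10) yet 10 ≡ 10 (mod 40), not 21.

(⇒) fails and (⇐) fails.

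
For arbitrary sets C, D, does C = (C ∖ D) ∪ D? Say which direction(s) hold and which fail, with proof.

(⊆) holds; (⊇) fails.

Forward inclusion. Let x ∈ C. Then either x ∈ C and x ∉ D; or x ∈ C ∩ D. In each case x ∈ (C ∖ D) ∪ D, so C ⊆ (C ∖ D) ∪ D.

Reverse inclusion. This inclusion fails. Take C = ∅, D = {1}; then 1 ∈ (C ∖ D) ∪ D but 1 ∉ C.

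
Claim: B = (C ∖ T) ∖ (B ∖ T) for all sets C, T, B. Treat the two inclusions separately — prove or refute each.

Forward inclusion. This inclusion fails. Take C = ∅, T = ∅, B = {1}; then 1 ∈ B but 1 ∉ (C ∖ T) ∖ (B ∖ T).

Reverse inclusion. This inclusion fails. Take C = {1}, T = ∅, B = ∅; then 1 ∈ (C ∖ T) ∖ (B ∖ T) but 1 ∉ B.

Both inclusions fail.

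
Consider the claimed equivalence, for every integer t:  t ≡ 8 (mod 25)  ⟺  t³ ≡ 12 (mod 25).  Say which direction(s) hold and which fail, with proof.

Forward direction. Suppose t ≡ 8 (mod 25). Write t = 25j + 8. Then (25j + 8)³ = 15625j³ + 15000j² + 4800j + 512 = 25(625j³ + 600j² + 192j + 20) + 12, so t³ ≡ 12 (mod 25).

Converse. Suppose t³ ≡ 12 (mod 25). The only residue r in {0, …, 24} with r³ ≡ 12 (mod 25) is r = 8, so t ≡ 8 (mod 25).

Both directions hold.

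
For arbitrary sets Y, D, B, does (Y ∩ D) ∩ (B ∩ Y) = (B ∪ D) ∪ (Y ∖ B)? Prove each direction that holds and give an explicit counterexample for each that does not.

(⟸) This inclusion fails. Take Y = {1}, D = ∅, B = ∅; then 1 ∈ (B ∪ D) ∪ (Y ∖ B) but 1 ∉ (Y ∩ D) ∩ (B ∩ Y).

(⟹) Let x ∈ (Y ∩ D) ∩ (B ∩ Y). Then x ∈ Y ∩ D ∩ B, from which x ∈ (B ∪ D) ∪ (Y ∖ B).

(⊆) holds; (⊇) fails.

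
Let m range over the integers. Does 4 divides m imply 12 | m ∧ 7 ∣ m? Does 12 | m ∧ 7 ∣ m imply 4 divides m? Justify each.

(⟹) This fails: take m = 4. Certainly 4 ∣ 4, but 12 ∤ 4.

(⟸) Suppose 12 ∣ m and 7 ∣ m. Any common multiple of 12 and 7 is a multiple of their lcm; here gcd(12, 7) = 1, so lcm(12, 7) = 12·7 = 84, so 84 ∣ m. Since 4 ∣ 84, it follows that 4 ∣ m.

Only the reverse direction holds.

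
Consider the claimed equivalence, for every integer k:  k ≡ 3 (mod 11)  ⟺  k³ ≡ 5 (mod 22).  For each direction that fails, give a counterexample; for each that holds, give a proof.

(←) The residues r modulo 22 with r³ ≡ 5 (mod 22) are exactly {3}, and each is ≡ 3 (mod 11).

(→) This fails: take k = 14. Then 14 ≡ 3 (mod 11), but 14³ = 2744 ≡ 16 (mod 22), not 5.

(⇒) fails; (⇐) holds.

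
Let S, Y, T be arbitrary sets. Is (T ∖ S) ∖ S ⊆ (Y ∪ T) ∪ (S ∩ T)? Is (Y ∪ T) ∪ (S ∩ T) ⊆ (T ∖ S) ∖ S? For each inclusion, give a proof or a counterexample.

(⊆) Let x ∈ (T ∖ S) ∖ S. Then either x ∈ T and x ∉ S, Y; or x ∈ Y ∩ T and x ∉ S. In each case x ∈ (Y ∪ T) ∪ (S ∩ T), so (T ∖ S) ∖ S ⊆ (Y ∪ T) ∪ (S ∩ T).

(⊇) This inclusion fails. Take S = ∅, Y = {1}, T = ∅; then 1 ∈ (Y ∪ T) ∪ (S ∩ T) but 1 ∉ (T ∖ S) ∖ S.

Only the forward inclusion holds.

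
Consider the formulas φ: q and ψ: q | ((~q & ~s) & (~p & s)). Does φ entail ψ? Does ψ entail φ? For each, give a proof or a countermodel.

Equivalent; both directions hold.

(←) Assume the antecedent. If s is true, the antecedent forces (s = T, p = F, q = T) or (s = T, p = T, q = T), and q holds there. If s is false, the antecedent forces (s = F, p = F, q = T) or (s = F, p = T, q = T), and q holds there. Either way q holds.

(→) Assume the antecedent. If s is true, the antecedent forces (s = T, p = F, q = T) or (s = T, p = T, q = T), and q | ((~q & ~s) & (~p & s)) holds there. If s is false, the antecedent forces (s = F, p = F, q = T) or (s = F, p = T, q = T), and q | ((~q & ~s) & (~p & s)) holds there. Either way q | ((~q & ~s) & (~p & s)) holds.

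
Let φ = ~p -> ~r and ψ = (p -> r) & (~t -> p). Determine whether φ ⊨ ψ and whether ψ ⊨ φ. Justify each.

(→) This fails. Under r = F, p = F, t = F, the left side is true but the right side is false.

(←) This fails. Under r = T, p = F, t = T, the left side is false but the right side is true.

(⇒) fails and (⇐) fails.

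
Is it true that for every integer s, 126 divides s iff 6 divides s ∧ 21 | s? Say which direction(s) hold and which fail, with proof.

[⇒] If 126 ∣ s, write s = 126q. Since 126 = 21·6, s = 6·(21q), so 6 ∣ s; and since 126 = 6·21, s = 21·(6q), so 21 ∣ s.

[⇐] This fails: take s = 42. Both 6 ∣ 42 and 21 ∣ 42, yet 42 is not a multiple of 126 (since 42 = 0·126 + 42), so 126 ∤ 42.

(⇒) holds; (⇐) fails.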